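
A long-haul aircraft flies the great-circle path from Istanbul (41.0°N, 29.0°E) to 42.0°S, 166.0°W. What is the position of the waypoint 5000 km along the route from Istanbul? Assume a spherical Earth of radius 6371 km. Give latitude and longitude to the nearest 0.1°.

≈ 21.8°N, 77.5°E

The haversine formula gives a central angle δ ≈ 2.945 rad (168.7°) between the endpoints. The total great-circle distance is δ·R ≈ 2.945 × 6371 ≈ 18763 km, so the target fraction is f = 5000/18763 ≈ 0.266.
Interpolate at f ≈ 0.266 with slerp weights a = sin((1−f)δ)/sin δ ≈ 4.256, b = sin(fδ)/sin δ ≈ 3.618.
p = a·p₁ + b·p₂ ≈ (0.200, 0.907, 0.371); φ = arcsin(p_z) ≈ 21.79°, λ = atan2(p_y, p_x) ≈ 77.54°.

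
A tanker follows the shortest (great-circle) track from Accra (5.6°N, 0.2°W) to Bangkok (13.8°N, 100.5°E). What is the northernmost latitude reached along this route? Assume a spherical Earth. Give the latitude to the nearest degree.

≈ 16°N

The great circle lies in the plane with unit normal n̂ = (p₁ × p₂)/|p₁ × p₂|.
Here n̂_z ≈ +0.961; the vertex latitude is φ_max = arccos|n̂_z| ≈ 16.0°.
Check via Clairaut: cos φ_max = |cos φ₁| · sin C = cos(5.6°)·sin(75.0°) ≈ 0.961, again giving ≈ 16.0°.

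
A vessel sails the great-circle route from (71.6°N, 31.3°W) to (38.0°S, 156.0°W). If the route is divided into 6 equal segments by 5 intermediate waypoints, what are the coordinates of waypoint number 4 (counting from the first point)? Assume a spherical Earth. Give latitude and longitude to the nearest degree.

Convert each endpoint to a unit vector on the sphere (x = cos φ cos λ, y = cos φ sin λ, z = sin φ).
The central angle between the endpoints is δ = arccos(p₁·p₂) ≈ 2.383 rad (136.5°).
Interpolate at f = 4/6 with slerp weights a = sin((1−f)δ)/sin δ ≈ 1.037, b = sin(fδ)/sin δ ≈ 1.453.
p = a·p₁ + b·p₂ ≈ (-0.767, -0.636, 0.089); φ = arcsin(p_z) ≈ 5.12°, λ = atan2(p_y, p_x) ≈ -140.32°.

≈ (5°N, 140°W)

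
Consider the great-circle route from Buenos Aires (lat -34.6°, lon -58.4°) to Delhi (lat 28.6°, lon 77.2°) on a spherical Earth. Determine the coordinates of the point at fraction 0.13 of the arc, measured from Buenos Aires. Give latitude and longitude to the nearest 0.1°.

Write both endpoints as unit vectors p₁, p₂ with components (cos φ cos λ, cos φ sin λ, sin φ).
The central angle between the endpoints is δ = arccos(p₁·p₂) ≈ 2.479 rad (142.0°).
Interpolate at f = 0.13 with slerp weights a = sin((1−f)δ)/sin δ ≈ 1.354, b = sin(fδ)/sin δ ≈ 0.515.
p = a·p₁ + b·p₂ ≈ (0.684, -0.509, -0.523); φ = arcsin(p_z) ≈ -31.51°, λ = atan2(p_y, p_x) ≈ -36.64°.

≈ lat -31.5°, lon -36.6°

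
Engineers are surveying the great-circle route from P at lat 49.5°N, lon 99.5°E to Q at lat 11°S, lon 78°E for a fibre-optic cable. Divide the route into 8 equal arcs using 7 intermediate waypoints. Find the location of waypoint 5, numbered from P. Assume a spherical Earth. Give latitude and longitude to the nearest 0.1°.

Write both endpoints as unit vectors p₁, p₂ with components (cos φ cos λ, cos φ sin λ, sin φ).
The central angle between the endpoints is δ = arccos(p₁·p₂) ≈ 1.106 rad (63.4°).
Interpolate at f = 5/8 with slerp weights a = sin((1−f)δ)/sin δ ≈ 0.451, b = sin(fδ)/sin δ ≈ 0.713.
p = a·p₁ + b·p₂ ≈ (0.097, 0.974, 0.207); φ = arcsin(p_z) ≈ 11.93°, λ = atan2(p_y, p_x) ≈ 84.30°.

≈ lat 11.9°N, lon 84.3°E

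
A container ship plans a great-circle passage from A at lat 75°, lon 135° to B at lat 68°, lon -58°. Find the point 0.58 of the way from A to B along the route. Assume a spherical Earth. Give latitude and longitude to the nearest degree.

≈ lat 83°, lon -71°

Convert each endpoint to a unit vector on the sphere (x = cos φ cos λ, y = cos φ sin λ, z = sin φ).
The central angle between the endpoints is δ = arccos(p₁·p₂) ≈ 0.642 rad (36.8°).
Interpolate at f = 0.58 with slerp weights a = sin((1−f)δ)/sin δ ≈ 0.445, b = sin(fδ)/sin δ ≈ 0.608.
p = a·p₁ + b·p₂ ≈ (0.039, -0.112, 0.993); φ = arcsin(p_z) ≈ 83.21°, λ = atan2(p_y, p_x) ≈ -70.65°.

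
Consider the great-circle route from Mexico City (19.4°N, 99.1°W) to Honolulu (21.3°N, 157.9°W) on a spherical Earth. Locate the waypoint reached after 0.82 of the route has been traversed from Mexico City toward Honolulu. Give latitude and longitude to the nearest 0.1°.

Convert each endpoint to a unit vector on the sphere (x = cos φ cos λ, y = cos φ sin λ, z = sin φ).
The central angle between the endpoints is δ = arccos(p₁·p₂) ≈ 0.957 rad (54.8°).
Interpolate at f = 0.82 with slerp weights a = sin((1−f)δ)/sin δ ≈ 0.210, b = sin(fδ)/sin δ ≈ 0.864.
p = a·p₁ + b·p₂ ≈ (-0.777, -0.498, 0.384); φ = arcsin(p_z) ≈ 22.56°, λ = atan2(p_y, p_x) ≈ -147.34°.

≈ 22.6°N, 147.3°W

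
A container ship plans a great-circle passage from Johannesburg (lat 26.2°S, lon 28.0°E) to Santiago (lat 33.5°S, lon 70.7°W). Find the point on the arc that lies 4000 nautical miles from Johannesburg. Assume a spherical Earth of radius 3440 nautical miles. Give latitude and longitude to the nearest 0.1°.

≈ lat 39.3°S, lon 52.3°W

From cos δ = sin φ₁ sin φ₂ + cos φ₁ cos φ₂ cos Δλ, the central angle is δ ≈ 1.440 rad (82.5°). The total great-circle distance is δ·R ≈ 1.440 × 3440 ≈ 4953 nmi, so the target fraction is f = 4000/4953 ≈ 0.808.
Interpolate at f ≈ 0.808 with slerp weights a = sin((1−f)δ)/sin δ ≈ 0.276, b = sin(fδ)/sin δ ≈ 0.926.
p = a·p₁ + b·p₂ ≈ (0.474, -0.612, -0.633); φ = arcsin(p_z) ≈ -39.26°, λ = atan2(p_y, p_x) ≈ -52.27°.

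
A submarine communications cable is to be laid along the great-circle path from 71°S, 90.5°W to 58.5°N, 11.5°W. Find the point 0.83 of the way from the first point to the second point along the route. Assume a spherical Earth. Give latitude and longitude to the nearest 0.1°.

From cos δ = sin φ₁ sin φ₂ + cos φ₁ cos φ₂ cos Δλ, the central angle is δ ≈ 2.456 rad (140.7°).
Interpolate at f = 0.83 with slerp weights a = sin((1−f)δ)/sin δ ≈ 0.640, b = sin(fδ)/sin δ ≈ 1.409.
p = a·p₁ + b·p₂ ≈ (0.720, -0.355, 0.597); φ = arcsin(p_z) ≈ 36.62°, λ = atan2(p_y, p_x) ≈ -26.26°.

≈ 36.6°N, 26.3°W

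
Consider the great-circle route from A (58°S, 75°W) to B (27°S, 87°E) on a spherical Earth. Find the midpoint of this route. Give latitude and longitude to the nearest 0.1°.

Write both endpoints as unit vectors p₁, p₂ with components (cos φ cos λ, cos φ sin λ, sin φ).
The central angle between the endpoints is δ = arccos(p₁·p₂) ≈ 1.635 rad (93.7°).
Interpolate at f = 1/2 with slerp weights a = sin((1−f)δ)/sin δ ≈ 0.731, b = sin(fδ)/sin δ ≈ 0.731.
p = a·p₁ + b·p₂ ≈ (0.134, 0.276, -0.952); φ = arcsin(p_z) ≈ -72.11°, λ = atan2(p_y, p_x) ≈ 64.07°.

≈ (72.1°S, 64.1°E)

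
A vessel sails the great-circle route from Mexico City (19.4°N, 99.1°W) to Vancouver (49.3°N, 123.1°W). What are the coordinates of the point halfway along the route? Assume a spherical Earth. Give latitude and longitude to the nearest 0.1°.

≈ 34.9°N, 108.9°W

Write both endpoints as unit vectors p₁, p₂ with components (cos φ cos λ, cos φ sin λ, sin φ).
The central angle between the endpoints is δ = arccos(p₁·p₂) ≈ 0.620 rad (35.5°).
Interpolate at f = 1/2 with slerp weights a = sin((1−f)δ)/sin δ ≈ 0.525, b = sin(fδ)/sin δ ≈ 0.525.
p = a·p₁ + b·p₂ ≈ (-0.265, -0.776, 0.572); φ = arcsin(p_z) ≈ 34.92°, λ = atan2(p_y, p_x) ≈ -108.88°.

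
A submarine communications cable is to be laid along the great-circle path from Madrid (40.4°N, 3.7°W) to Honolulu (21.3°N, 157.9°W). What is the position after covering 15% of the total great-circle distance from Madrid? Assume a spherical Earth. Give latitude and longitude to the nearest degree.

≈ (55°N, 17°W)

Convert each endpoint to a unit vector on the sphere (x = cos φ cos λ, y = cos φ sin λ, z = sin φ).
The central angle between the endpoints is δ = arccos(p₁·p₂) ≈ 1.986 rad (113.8°).
Interpolate at f = 0.15 with slerp weights a = sin((1−f)δ)/sin δ ≈ 1.085, b = sin(fδ)/sin δ ≈ 0.321.
p = a·p₁ + b·p₂ ≈ (0.548, -0.166, 0.820); φ = arcsin(p_z) ≈ 55.08°, λ = atan2(p_y, p_x) ≈ -16.83°.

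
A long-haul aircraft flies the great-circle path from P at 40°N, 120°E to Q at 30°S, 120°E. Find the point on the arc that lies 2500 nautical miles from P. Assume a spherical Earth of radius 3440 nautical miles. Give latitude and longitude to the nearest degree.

≈ 2°S, 120°E

From cos δ = sin φ₁ sin φ₂ + cos φ₁ cos φ₂ cos Δλ, the central angle is δ ≈ 1.222 rad (70.0°). The total great-circle distance is δ·R ≈ 1.222 × 3440 ≈ 4203 nmi, so the target fraction is f = 2500/4203 ≈ 0.595.
Interpolate at f ≈ 0.595 with slerp weights a = sin((1−f)δ)/sin δ ≈ 0.506, b = sin(fδ)/sin δ ≈ 0.707.
p = a·p₁ + b·p₂ ≈ (-0.500, 0.866, -0.029); φ = arcsin(p_z) ≈ -1.64°, λ = atan2(p_y, p_x) ≈ 120.00°.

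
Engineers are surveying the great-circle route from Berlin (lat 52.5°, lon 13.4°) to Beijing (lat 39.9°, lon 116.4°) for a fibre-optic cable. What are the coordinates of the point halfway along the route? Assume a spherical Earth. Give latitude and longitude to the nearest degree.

Write both endpoints as unit vectors p₁, p₂ with components (cos φ cos λ, cos φ sin λ, sin φ).
The central angle between the endpoints is δ = arccos(p₁·p₂) ≈ 1.155 rad (66.2°).
Interpolate at f = 1/2 with slerp weights a = sin((1−f)δ)/sin δ ≈ 0.597, b = sin(fδ)/sin δ ≈ 0.597.
p = a·p₁ + b·p₂ ≈ (0.150, 0.494, 0.856); φ = arcsin(p_z) ≈ 58.90°, λ = atan2(p_y, p_x) ≈ 73.14°.

≈ lat 59°, lon 73°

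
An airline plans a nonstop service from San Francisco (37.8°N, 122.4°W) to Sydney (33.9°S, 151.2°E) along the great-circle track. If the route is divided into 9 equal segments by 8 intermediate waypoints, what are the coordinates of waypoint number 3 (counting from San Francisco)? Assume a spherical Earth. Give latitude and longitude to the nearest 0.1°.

≈ 15.5°N, 154.3°W

Write both endpoints as unit vectors p₁, p₂ with components (cos φ cos λ, cos φ sin λ, sin φ).
The central angle between the endpoints is δ = arccos(p₁·p₂) ≈ 1.876 rad (107.5°).
Interpolate at f = 3/9 with slerp weights a = sin((1−f)δ)/sin δ ≈ 0.995, b = sin(fδ)/sin δ ≈ 0.614.
p = a·p₁ + b·p₂ ≈ (-0.868, -0.419, 0.268); φ = arcsin(p_z) ≈ 15.53°, λ = atan2(p_y, p_x) ≈ -154.25°.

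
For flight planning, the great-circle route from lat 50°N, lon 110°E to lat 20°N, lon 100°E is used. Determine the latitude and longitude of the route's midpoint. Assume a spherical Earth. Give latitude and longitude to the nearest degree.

From cos δ = sin φ₁ sin φ₂ + cos φ₁ cos φ₂ cos Δλ, the central angle is δ ≈ 0.542 rad (31.0°).
Interpolate at f = 1/2 with slerp weights a = sin((1−f)δ)/sin δ ≈ 0.519, b = sin(fδ)/sin δ ≈ 0.519.
p = a·p₁ + b·p₂ ≈ (-0.199, 0.794, 0.575); φ = arcsin(p_z) ≈ 35.10°, λ = atan2(p_y, p_x) ≈ 104.06°.

≈ lat 35°N, lon 104°E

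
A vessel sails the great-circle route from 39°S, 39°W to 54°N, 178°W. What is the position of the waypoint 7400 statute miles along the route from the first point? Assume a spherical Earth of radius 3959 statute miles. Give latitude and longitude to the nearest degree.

≈ 43°N, 115°W

Convert each endpoint to a unit vector on the sphere (x = cos φ cos λ, y = cos φ sin λ, z = sin φ).
The central angle between the endpoints is δ = arccos(p₁·p₂) ≈ 2.594 rad (148.6°). The total great-circle distance is δ·R ≈ 2.594 × 3959 ≈ 10270 mi, so the target fraction is f = 7400/10270 ≈ 0.721.
Interpolate at f ≈ 0.721 with slerp weights a = sin((1−f)δ)/sin δ ≈ 1.274, b = sin(fδ)/sin δ ≈ 1.836.
p = a·p₁ + b·p₂ ≈ (-0.309, -0.661, 0.684); φ = arcsin(p_z) ≈ 43.15°, λ = atan2(p_y, p_x) ≈ -115.08°.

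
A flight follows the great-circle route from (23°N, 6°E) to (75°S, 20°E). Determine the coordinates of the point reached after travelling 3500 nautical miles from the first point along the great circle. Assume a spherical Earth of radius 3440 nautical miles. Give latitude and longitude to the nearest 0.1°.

≈ (35.2°S, 9.8°E)

The haversine formula gives a central angle δ ≈ 1.718 rad (98.4°) between the endpoints. The total great-circle distance is δ·R ≈ 1.718 × 3440 ≈ 5908 nmi, so the target fraction is f = 3500/5908 ≈ 0.592.
Interpolate at f ≈ 0.592 with slerp weights a = sin((1−f)δ)/sin δ ≈ 0.651, b = sin(fδ)/sin δ ≈ 0.860.
p = a·p₁ + b·p₂ ≈ (0.805, 0.139, -0.576); φ = arcsin(p_z) ≈ -35.18°, λ = atan2(p_y, p_x) ≈ 9.78°.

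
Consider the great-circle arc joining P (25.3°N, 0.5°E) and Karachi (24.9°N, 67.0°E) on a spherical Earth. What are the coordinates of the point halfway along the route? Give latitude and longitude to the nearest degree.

The haversine formula gives a central angle δ ≈ 1.039 rad (59.5°) between the endpoints.
Interpolate at f = 1/2 with slerp weights a = sin((1−f)δ)/sin δ ≈ 0.576, b = sin(fδ)/sin δ ≈ 0.576.
p = a·p₁ + b·p₂ ≈ (0.725, 0.485, 0.489); φ = arcsin(p_z) ≈ 29.25°, λ = atan2(p_y, p_x) ≈ 33.81°.

≈ (29°N, 34°E)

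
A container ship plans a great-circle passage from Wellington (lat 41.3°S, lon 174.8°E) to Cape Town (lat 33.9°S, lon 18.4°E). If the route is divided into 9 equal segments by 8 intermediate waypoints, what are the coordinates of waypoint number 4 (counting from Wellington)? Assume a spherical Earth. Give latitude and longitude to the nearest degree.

≈ lat 75°S, lon 105°E

The haversine formula gives a central angle δ ≈ 1.776 rad (101.7°) between the endpoints.
Interpolate at f = 4/9 with slerp weights a = sin((1−f)δ)/sin δ ≈ 0.852, b = sin(fδ)/sin δ ≈ 0.725.
p = a·p₁ + b·p₂ ≈ (-0.066, 0.248, -0.967); φ = arcsin(p_z) ≈ -75.13°, λ = atan2(p_y, p_x) ≈ 105.00°.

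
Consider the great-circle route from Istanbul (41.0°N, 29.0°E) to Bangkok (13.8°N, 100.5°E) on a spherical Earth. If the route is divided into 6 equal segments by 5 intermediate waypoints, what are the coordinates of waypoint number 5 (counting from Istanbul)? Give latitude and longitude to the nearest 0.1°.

≈ (20.6°N, 91.2°E)

From cos δ = sin φ₁ sin φ₂ + cos φ₁ cos φ₂ cos Δλ, the central angle is δ ≈ 1.171 rad (67.1°).
Interpolate at f = 5/6 with slerp weights a = sin((1−f)δ)/sin δ ≈ 0.211, b = sin(fδ)/sin δ ≈ 0.899.
p = a·p₁ + b·p₂ ≈ (-0.020, 0.936, 0.353); φ = arcsin(p_z) ≈ 20.65°, λ = atan2(p_y, p_x) ≈ 91.23°.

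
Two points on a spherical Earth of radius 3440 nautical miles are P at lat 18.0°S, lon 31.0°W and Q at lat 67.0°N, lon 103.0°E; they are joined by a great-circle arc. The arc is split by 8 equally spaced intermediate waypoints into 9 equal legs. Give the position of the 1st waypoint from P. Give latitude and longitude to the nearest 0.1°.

Write both endpoints as unit vectors p₁, p₂ with components (cos φ cos λ, cos φ sin λ, sin φ).
The central angle between the endpoints is δ = arccos(p₁·p₂) ≈ 2.144 rad (122.9°).
Interpolate at f = 1/9 with slerp weights a = sin((1−f)δ)/sin δ ≈ 1.124, b = sin(fδ)/sin δ ≈ 0.281.
p = a·p₁ + b·p₂ ≈ (0.892, -0.444, -0.089); φ = arcsin(p_z) ≈ -5.09°, λ = atan2(p_y, p_x) ≈ -26.45°.

≈ lat 5.1°S, lon 26.5°W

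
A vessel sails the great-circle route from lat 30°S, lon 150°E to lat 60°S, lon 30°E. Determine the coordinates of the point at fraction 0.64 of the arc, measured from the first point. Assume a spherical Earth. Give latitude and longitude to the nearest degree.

Convert each endpoint to a unit vector on the sphere (x = cos φ cos λ, y = cos φ sin λ, z = sin φ).
The central angle between the endpoints is δ = arccos(p₁·p₂) ≈ 1.353 rad (77.5°).
Interpolate at f = 0.64 with slerp weights a = sin((1−f)δ)/sin δ ≈ 0.479, b = sin(fδ)/sin δ ≈ 0.780.
p = a·p₁ + b·p₂ ≈ (-0.022, 0.403, -0.915); φ = arcsin(p_z) ≈ -66.23°, λ = atan2(p_y, p_x) ≈ 93.09°.

≈ lat 66°S, lon 93°E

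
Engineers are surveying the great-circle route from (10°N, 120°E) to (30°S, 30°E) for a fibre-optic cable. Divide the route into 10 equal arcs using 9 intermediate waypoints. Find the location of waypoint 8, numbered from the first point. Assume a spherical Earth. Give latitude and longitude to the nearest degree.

Convert each endpoint to a unit vector on the sphere (x = cos φ cos λ, y = cos φ sin λ, z = sin φ).
The central angle between the endpoints is δ = arccos(p₁·p₂) ≈ 1.658 rad (95.0°).
Interpolate at f = 8/10 with slerp weights a = sin((1−f)δ)/sin δ ≈ 0.327, b = sin(fδ)/sin δ ≈ 0.974.
p = a·p₁ + b·p₂ ≈ (0.570, 0.700, -0.430); φ = arcsin(p_z) ≈ -25.48°, λ = atan2(p_y, p_x) ≈ 50.88°.

≈ (25°S, 51°E)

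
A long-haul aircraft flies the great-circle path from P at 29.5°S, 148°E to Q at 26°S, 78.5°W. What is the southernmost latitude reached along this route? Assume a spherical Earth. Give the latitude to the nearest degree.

The great circle lies in the plane with unit normal n̂ = (p₁ × p₂)/|p₁ × p₂|.
Here n̂_z ≈ +0.599; the vertex latitude is φ_max = arccos|n̂_z| ≈ 53.2°.
Check via Clairaut: cos φ_max = |cos φ₁| · sin C = cos(29.5°)·sin(136.5°) ≈ 0.599, again giving ≈ 53.2°.

≈ 53°S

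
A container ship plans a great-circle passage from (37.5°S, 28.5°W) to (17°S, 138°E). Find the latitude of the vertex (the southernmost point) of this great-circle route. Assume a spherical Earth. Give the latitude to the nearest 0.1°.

≈ 77.7°S

The great circle lies in the plane with unit normal n̂ = (p₁ × p₂)/|p₁ × p₂|.
Here n̂_z ≈ +0.214; the vertex latitude is φ_max = arccos|n̂_z| ≈ 77.7°.
Check via Clairaut: cos φ_max = |cos φ₁| · sin C = cos(37.5°)·sin(164.4°) ≈ 0.214, again giving ≈ 77.7°.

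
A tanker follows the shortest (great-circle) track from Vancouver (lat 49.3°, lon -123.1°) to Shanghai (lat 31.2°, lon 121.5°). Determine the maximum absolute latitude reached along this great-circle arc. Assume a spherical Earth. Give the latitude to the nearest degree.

The great circle lies in the plane with unit normal n̂ = (p₁ × p₂)/|p₁ × p₂|.
Here n̂_z ≈ -0.510; the vertex latitude is φ_max = arccos|n̂_z| ≈ 59.3°.
Check via Clairaut: cos φ_max = |cos φ₁| · sin C = cos(49.3°)·sin(51.4°) ≈ 0.510, again giving ≈ 59.3°.

≈ 59°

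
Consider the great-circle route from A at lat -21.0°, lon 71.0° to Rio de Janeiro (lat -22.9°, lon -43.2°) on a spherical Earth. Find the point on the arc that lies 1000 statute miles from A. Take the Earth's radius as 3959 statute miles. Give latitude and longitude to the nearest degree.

Write both endpoints as unit vectors p₁, p₂ with components (cos φ cos λ, cos φ sin λ, sin φ).
The central angle between the endpoints is δ = arccos(p₁·p₂) ≈ 1.786 rad (102.3°). The total great-circle distance is δ·R ≈ 1.786 × 3959 ≈ 7069 mi, so the target fraction is f = 1000/7069 ≈ 0.141.
Interpolate at f ≈ 0.141 with slerp weights a = sin((1−f)δ)/sin δ ≈ 1.023, b = sin(fδ)/sin δ ≈ 0.256.
p = a·p₁ + b·p₂ ≈ (0.483, 0.742, -0.466); φ = arcsin(p_z) ≈ -27.78°, λ = atan2(p_y, p_x) ≈ 56.94°.

≈ lat -28°, lon 57°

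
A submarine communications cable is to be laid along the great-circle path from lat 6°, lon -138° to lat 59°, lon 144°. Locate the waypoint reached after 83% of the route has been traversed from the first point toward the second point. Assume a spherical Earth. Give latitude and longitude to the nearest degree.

Write both endpoints as unit vectors p₁, p₂ with components (cos φ cos λ, cos φ sin λ, sin φ).
The central angle between the endpoints is δ = arccos(p₁·p₂) ≈ 1.373 rad (78.7°).
Interpolate at f = 0.83 with slerp weights a = sin((1−f)δ)/sin δ ≈ 0.236, b = sin(fδ)/sin δ ≈ 0.927.
p = a·p₁ + b·p₂ ≈ (-0.560, 0.123, 0.819); φ = arcsin(p_z) ≈ 54.98°, λ = atan2(p_y, p_x) ≈ 167.57°.

≈ lat 55°, lon 168°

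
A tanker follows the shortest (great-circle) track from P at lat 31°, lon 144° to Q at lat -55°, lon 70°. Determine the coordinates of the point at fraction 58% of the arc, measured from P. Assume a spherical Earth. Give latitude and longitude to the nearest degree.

≈ lat -22°, lon 111°

Write both endpoints as unit vectors p₁, p₂ with components (cos φ cos λ, cos φ sin λ, sin φ).
The central angle between the endpoints is δ = arccos(p₁·p₂) ≈ 1.861 rad (106.6°).
Interpolate at f = 0.58 with slerp weights a = sin((1−f)δ)/sin δ ≈ 0.735, b = sin(fδ)/sin δ ≈ 0.920.
p = a·p₁ + b·p₂ ≈ (-0.329, 0.866, -0.375); φ = arcsin(p_z) ≈ -22.03°, λ = atan2(p_y, p_x) ≈ 110.81°.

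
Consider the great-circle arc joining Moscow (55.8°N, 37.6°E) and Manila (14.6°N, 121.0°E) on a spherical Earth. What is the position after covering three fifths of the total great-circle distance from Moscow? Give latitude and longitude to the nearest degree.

Convert each endpoint to a unit vector on the sphere (x = cos φ cos λ, y = cos φ sin λ, z = sin φ).
The central angle between the endpoints is δ = arccos(p₁·p₂) ≈ 1.296 rad (74.3°).
Interpolate at f = 3/5 with slerp weights a = sin((1−f)δ)/sin δ ≈ 0.515, b = sin(fδ)/sin δ ≈ 0.729.
p = a·p₁ + b·p₂ ≈ (-0.134, 0.781, 0.610); φ = arcsin(p_z) ≈ 37.56°, λ = atan2(p_y, p_x) ≈ 99.74°.

≈ 38°N, 100°E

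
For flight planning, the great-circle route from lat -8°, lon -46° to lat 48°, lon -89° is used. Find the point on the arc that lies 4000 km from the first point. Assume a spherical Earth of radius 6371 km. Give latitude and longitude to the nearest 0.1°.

Write both endpoints as unit vectors p₁, p₂ with components (cos φ cos λ, cos φ sin λ, sin φ).
The central angle between the endpoints is δ = arccos(p₁·p₂) ≈ 1.180 rad (67.6°). The total great-circle distance is δ·R ≈ 1.180 × 6371 ≈ 7516 km, so the target fraction is f = 4000/7516 ≈ 0.532.
Interpolate at f ≈ 0.532 with slerp weights a = sin((1−f)δ)/sin δ ≈ 0.567, b = sin(fδ)/sin δ ≈ 0.635.
p = a·p₁ + b·p₂ ≈ (0.398, -0.829, 0.393); φ = arcsin(p_z) ≈ 23.16°, λ = atan2(p_y, p_x) ≈ -64.38°.

≈ lat 23.2°, lon -64.4°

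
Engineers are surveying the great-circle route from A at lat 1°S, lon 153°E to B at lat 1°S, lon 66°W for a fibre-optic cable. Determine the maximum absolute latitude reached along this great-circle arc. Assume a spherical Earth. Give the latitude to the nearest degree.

The great circle lies in the plane with unit normal n̂ = (p₁ × p₂)/|p₁ × p₂|.
Here n̂_z ≈ +0.999; the vertex latitude is φ_max = arccos|n̂_z| ≈ 3.0°.
Check via Clairaut: cos φ_max = |cos φ₁| · sin C = cos(1.0°)·sin(92.8°) ≈ 0.999, again giving ≈ 3.0°.

≈ 3°S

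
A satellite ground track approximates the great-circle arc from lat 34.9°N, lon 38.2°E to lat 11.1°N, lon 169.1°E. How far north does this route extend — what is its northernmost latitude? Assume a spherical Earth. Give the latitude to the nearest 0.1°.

The great circle lies in the plane with unit normal n̂ = (p₁ × p₂)/|p₁ × p₂|.
Here n̂_z ≈ +0.669; the vertex latitude is φ_max = arccos|n̂_z| ≈ 48.0°.

≈ 48.0°N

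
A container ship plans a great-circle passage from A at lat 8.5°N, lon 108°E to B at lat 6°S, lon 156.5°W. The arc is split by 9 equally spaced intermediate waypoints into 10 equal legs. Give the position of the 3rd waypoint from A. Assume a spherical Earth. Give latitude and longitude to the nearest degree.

From cos δ = sin φ₁ sin φ₂ + cos φ₁ cos φ₂ cos Δλ, the central angle is δ ≈ 1.681 rad (96.3°).
Interpolate at f = 3/10 with slerp weights a = sin((1−f)δ)/sin δ ≈ 0.929, b = sin(fδ)/sin δ ≈ 0.486.
p = a·p₁ + b·p₂ ≈ (-0.727, 0.681, 0.086); φ = arcsin(p_z) ≈ 4.96°, λ = atan2(p_y, p_x) ≈ 136.88°.

≈ lat 5°N, lon 137°E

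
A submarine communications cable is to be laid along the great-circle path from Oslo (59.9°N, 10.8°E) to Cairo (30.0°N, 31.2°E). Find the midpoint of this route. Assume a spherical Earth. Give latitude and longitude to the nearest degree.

≈ 45°N, 24°E

Convert each endpoint to a unit vector on the sphere (x = cos φ cos λ, y = cos φ sin λ, z = sin φ).
The central angle between the endpoints is δ = arccos(p₁·p₂) ≈ 0.574 rad (32.9°).
Interpolate at f = 1/2 with slerp weights a = sin((1−f)δ)/sin δ ≈ 0.521, b = sin(fδ)/sin δ ≈ 0.521.
p = a·p₁ + b·p₂ ≈ (0.643, 0.283, 0.712); φ = arcsin(p_z) ≈ 45.37°, λ = atan2(p_y, p_x) ≈ 23.75°.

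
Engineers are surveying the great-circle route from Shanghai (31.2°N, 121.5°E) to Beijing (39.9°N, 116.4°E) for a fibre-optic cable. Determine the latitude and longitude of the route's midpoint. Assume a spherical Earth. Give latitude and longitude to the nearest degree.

The haversine formula gives a central angle δ ≈ 0.168 rad (9.6°) between the endpoints.
Interpolate at f = 1/2 with slerp weights a = sin((1−f)δ)/sin δ ≈ 0.502, b = sin(fδ)/sin δ ≈ 0.502.
p = a·p₁ + b·p₂ ≈ (-0.395, 0.711, 0.582); φ = arcsin(p_z) ≈ 35.58°, λ = atan2(p_y, p_x) ≈ 119.09°.

≈ 36°N, 119°E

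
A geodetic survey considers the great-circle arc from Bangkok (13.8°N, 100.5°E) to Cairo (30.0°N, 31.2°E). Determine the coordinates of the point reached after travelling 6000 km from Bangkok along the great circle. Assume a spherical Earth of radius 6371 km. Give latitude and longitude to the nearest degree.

Convert each endpoint to a unit vector on the sphere (x = cos φ cos λ, y = cos φ sin λ, z = sin φ).
The central angle between the endpoints is δ = arccos(p₁·p₂) ≈ 1.141 rad (65.4°). The total great-circle distance is δ·R ≈ 1.141 × 6371 ≈ 7270 km, so the target fraction is f = 6000/7270 ≈ 0.825.
Interpolate at f ≈ 0.825 with slerp weights a = sin((1−f)δ)/sin δ ≈ 0.218, b = sin(fδ)/sin δ ≈ 0.889.
p = a·p₁ + b·p₂ ≈ (0.620, 0.607, 0.497); φ = arcsin(p_z) ≈ 29.78°, λ = atan2(p_y, p_x) ≈ 44.38°.

≈ (30°N, 44°E)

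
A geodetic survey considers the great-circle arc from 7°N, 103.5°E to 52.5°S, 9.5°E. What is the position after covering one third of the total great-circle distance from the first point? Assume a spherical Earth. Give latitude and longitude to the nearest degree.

Write both endpoints as unit vectors p₁, p₂ with components (cos φ cos λ, cos φ sin λ, sin φ).
The central angle between the endpoints is δ = arccos(p₁·p₂) ≈ 1.710 rad (98.0°).
Interpolate at f = 1/3 with slerp weights a = sin((1−f)δ)/sin δ ≈ 0.918, b = sin(fδ)/sin δ ≈ 0.545.
p = a·p₁ + b·p₂ ≈ (0.115, 0.940, -0.321); φ = arcsin(p_z) ≈ -18.69°, λ = atan2(p_y, p_x) ≈ 83.05°.

≈ 19°S, 83°E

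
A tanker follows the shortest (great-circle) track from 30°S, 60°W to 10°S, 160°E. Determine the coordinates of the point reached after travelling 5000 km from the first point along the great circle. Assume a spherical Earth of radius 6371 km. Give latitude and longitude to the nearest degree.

≈ 48°S, 115°W

Write both endpoints as unit vectors p₁, p₂ with components (cos φ cos λ, cos φ sin λ, sin φ).
The central angle between the endpoints is δ = arccos(p₁·p₂) ≈ 2.173 rad (124.5°). The total great-circle distance is δ·R ≈ 2.173 × 6371 ≈ 13845 km, so the target fraction is f = 5000/13845 ≈ 0.361.
Interpolate at f ≈ 0.361 with slerp weights a = sin((1−f)δ)/sin δ ≈ 1.193, b = sin(fδ)/sin δ ≈ 0.858.
p = a·p₁ + b·p₂ ≈ (-0.277, -0.606, -0.746); φ = arcsin(p_z) ≈ -48.21°, λ = atan2(p_y, p_x) ≈ -114.55°.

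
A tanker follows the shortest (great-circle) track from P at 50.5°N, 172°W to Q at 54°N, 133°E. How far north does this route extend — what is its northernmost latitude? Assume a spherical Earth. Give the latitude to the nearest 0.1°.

≈ 55.8°N

The great circle lies in the plane with unit normal n̂ = (p₁ × p₂)/|p₁ × p₂|.
Here n̂_z ≈ -0.562; the vertex latitude is φ_max = arccos|n̂_z| ≈ 55.8°.
Check via Clairaut: cos φ_max = |cos φ₁| · sin C = cos(50.5°)·sin(62.1°) ≈ 0.562, again giving ≈ 55.8°.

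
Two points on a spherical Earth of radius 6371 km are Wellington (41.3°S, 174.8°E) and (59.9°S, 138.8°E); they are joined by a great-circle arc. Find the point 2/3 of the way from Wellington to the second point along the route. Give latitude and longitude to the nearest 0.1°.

Write both endpoints as unit vectors p₁, p₂ with components (cos φ cos λ, cos φ sin λ, sin φ).
The central angle between the endpoints is δ = arccos(p₁·p₂) ≈ 0.504 rad (28.9°).
Interpolate at f = 2/3 with slerp weights a = sin((1−f)δ)/sin δ ≈ 0.346, b = sin(fδ)/sin δ ≈ 0.683.
p = a·p₁ + b·p₂ ≈ (-0.517, 0.249, -0.819); φ = arcsin(p_z) ≈ -55.00°, λ = atan2(p_y, p_x) ≈ 154.26°.

≈ (55.0°S, 154.3°E)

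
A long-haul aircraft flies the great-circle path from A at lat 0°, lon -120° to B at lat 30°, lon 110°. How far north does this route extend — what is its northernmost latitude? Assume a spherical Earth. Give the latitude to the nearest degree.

The great circle lies in the plane with unit normal n̂ = (p₁ × p₂)/|p₁ × p₂|.
Here n̂_z ≈ -0.799; the vertex latitude is φ_max = arccos|n̂_z| ≈ 37.0°.
Check via Clairaut: cos φ_max = |cos φ₁| · sin C = cos(0.0°)·sin(53.0°) ≈ 0.799, again giving ≈ 37.0°.

≈ 37°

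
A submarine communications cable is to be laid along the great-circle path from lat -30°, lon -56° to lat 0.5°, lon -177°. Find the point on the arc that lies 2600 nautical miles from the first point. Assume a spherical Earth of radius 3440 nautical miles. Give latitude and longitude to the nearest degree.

Write both endpoints as unit vectors p₁, p₂ with components (cos φ cos λ, cos φ sin λ, sin φ).
The central angle between the endpoints is δ = arccos(p₁·p₂) ≈ 2.038 rad (116.8°). The total great-circle distance is δ·R ≈ 2.038 × 3440 ≈ 7011 nmi, so the target fraction is f = 2600/7011 ≈ 0.371.
Interpolate at f ≈ 0.371 with slerp weights a = sin((1−f)δ)/sin δ ≈ 1.074, b = sin(fδ)/sin δ ≈ 0.768.
p = a·p₁ + b·p₂ ≈ (-0.247, -0.811, -0.530); φ = arcsin(p_z) ≈ -32.02°, λ = atan2(p_y, p_x) ≈ -106.95°.

≈ lat -32°, lon -107°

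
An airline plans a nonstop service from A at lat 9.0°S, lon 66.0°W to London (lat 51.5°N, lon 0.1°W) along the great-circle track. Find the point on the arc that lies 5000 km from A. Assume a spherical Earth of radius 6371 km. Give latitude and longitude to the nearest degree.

≈ lat 27°N, lon 39°W

Convert each endpoint to a unit vector on the sphere (x = cos φ cos λ, y = cos φ sin λ, z = sin φ).
The central angle between the endpoints is δ = arccos(p₁·p₂) ≈ 1.442 rad (82.6°). The total great-circle distance is δ·R ≈ 1.442 × 6371 ≈ 9186 km, so the target fraction is f = 5000/9186 ≈ 0.544.
Interpolate at f ≈ 0.544 with slerp weights a = sin((1−f)δ)/sin δ ≈ 0.616, b = sin(fδ)/sin δ ≈ 0.713.
p = a·p₁ + b·p₂ ≈ (0.691, -0.556, 0.461); φ = arcsin(p_z) ≈ 27.47°, λ = atan2(p_y, p_x) ≈ -38.84°.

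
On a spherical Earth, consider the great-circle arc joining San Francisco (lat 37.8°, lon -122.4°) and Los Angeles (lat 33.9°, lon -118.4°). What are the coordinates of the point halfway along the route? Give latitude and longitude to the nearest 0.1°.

Convert each endpoint to a unit vector on the sphere (x = cos φ cos λ, y = cos φ sin λ, z = sin φ).
The central angle between the endpoints is δ = arccos(p₁·p₂) ≈ 0.088 rad (5.1°).
Interpolate at f = 1/2 with slerp weights a = sin((1−f)δ)/sin δ ≈ 0.500, b = sin(fδ)/sin δ ≈ 0.500.
p = a·p₁ + b·p₂ ≈ (-0.409, -0.699, 0.586); φ = arcsin(p_z) ≈ 35.87°, λ = atan2(p_y, p_x) ≈ -120.35°.

≈ lat 35.9°, lon -120.4°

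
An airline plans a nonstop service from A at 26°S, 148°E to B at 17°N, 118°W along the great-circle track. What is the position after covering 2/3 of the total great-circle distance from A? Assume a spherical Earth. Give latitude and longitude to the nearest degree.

The haversine formula gives a central angle δ ≈ 1.760 rad (100.8°) between the endpoints.
Interpolate at f = 2/3 with slerp weights a = sin((1−f)δ)/sin δ ≈ 0.564, b = sin(fδ)/sin δ ≈ 0.939.
p = a·p₁ + b·p₂ ≈ (-0.851, -0.524, 0.027); φ = arcsin(p_z) ≈ 1.57°, λ = atan2(p_y, p_x) ≈ -148.37°.

≈ 2°N, 148°W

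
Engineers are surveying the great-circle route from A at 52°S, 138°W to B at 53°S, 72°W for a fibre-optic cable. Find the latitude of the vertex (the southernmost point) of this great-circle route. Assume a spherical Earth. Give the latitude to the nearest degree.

The great circle lies in the plane with unit normal n̂ = (p₁ × p₂)/|p₁ × p₂|.
Here n̂_z ≈ +0.541; the vertex latitude is φ_max = arccos|n̂_z| ≈ 57.3°.

≈ 57°S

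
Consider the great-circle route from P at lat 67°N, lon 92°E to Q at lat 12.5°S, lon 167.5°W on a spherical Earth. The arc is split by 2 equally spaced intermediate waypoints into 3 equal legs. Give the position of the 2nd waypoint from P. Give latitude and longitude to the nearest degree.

From cos δ = sin φ₁ sin φ₂ + cos φ₁ cos φ₂ cos Δλ, the central angle is δ ≈ 1.843 rad (105.6°).
Interpolate at f = 2/3 with slerp weights a = sin((1−f)δ)/sin δ ≈ 0.598, b = sin(fδ)/sin δ ≈ 0.978.
p = a·p₁ + b·p₂ ≈ (-0.940, 0.027, 0.339); φ = arcsin(p_z) ≈ 19.83°, λ = atan2(p_y, p_x) ≈ 178.35°.

≈ lat 20°N, lon 178°E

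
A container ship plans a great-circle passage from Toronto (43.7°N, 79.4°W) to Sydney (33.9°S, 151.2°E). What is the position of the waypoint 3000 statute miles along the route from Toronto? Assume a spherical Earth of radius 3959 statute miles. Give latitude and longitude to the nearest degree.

≈ 28°N, 130°W

From cos δ = sin φ₁ sin φ₂ + cos φ₁ cos φ₂ cos Δλ, the central angle is δ ≈ 2.444 rad (140.0°). The total great-circle distance is δ·R ≈ 2.444 × 3959 ≈ 9675 mi, so the target fraction is f = 3000/9675 ≈ 0.310.
Interpolate at f ≈ 0.310 with slerp weights a = sin((1−f)δ)/sin δ ≈ 1.546, b = sin(fδ)/sin δ ≈ 1.070.
p = a·p₁ + b·p₂ ≈ (-0.572, -0.671, 0.471); φ = arcsin(p_z) ≈ 28.13°, λ = atan2(p_y, p_x) ≈ -130.47°.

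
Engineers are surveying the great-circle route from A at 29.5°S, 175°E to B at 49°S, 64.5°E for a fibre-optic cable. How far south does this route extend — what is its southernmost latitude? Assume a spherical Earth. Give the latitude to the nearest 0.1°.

≈ 57.1°S

The great circle lies in the plane with unit normal n̂ = (p₁ × p₂)/|p₁ × p₂|.
Here n̂_z ≈ -0.543; the vertex latitude is φ_max = arccos|n̂_z| ≈ 57.1°.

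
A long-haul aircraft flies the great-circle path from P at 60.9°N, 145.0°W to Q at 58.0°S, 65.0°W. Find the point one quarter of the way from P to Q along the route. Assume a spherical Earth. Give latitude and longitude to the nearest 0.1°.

≈ 32.9°N, 116.4°W

Write both endpoints as unit vectors p₁, p₂ with components (cos φ cos λ, cos φ sin λ, sin φ).
The central angle between the endpoints is δ = arccos(p₁·p₂) ≈ 2.341 rad (134.1°).
Interpolate at f = 1/4 with slerp weights a = sin((1−f)δ)/sin δ ≈ 1.369, b = sin(fδ)/sin δ ≈ 0.770.
p = a·p₁ + b·p₂ ≈ (-0.373, -0.752, 0.544); φ = arcsin(p_z) ≈ 32.95°, λ = atan2(p_y, p_x) ≈ -116.41°.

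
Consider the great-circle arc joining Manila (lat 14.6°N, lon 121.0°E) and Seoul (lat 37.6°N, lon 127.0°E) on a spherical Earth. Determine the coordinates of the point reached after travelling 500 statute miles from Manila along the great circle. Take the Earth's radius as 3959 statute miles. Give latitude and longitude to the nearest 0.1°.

≈ lat 21.7°N, lon 122.6°E

From cos δ = sin φ₁ sin φ₂ + cos φ₁ cos φ₂ cos Δλ, the central angle is δ ≈ 0.412 rad (23.6°). The total great-circle distance is δ·R ≈ 0.412 × 3959 ≈ 1631 mi, so the target fraction is f = 500/1631 ≈ 0.307.
Interpolate at f ≈ 0.307 with slerp weights a = sin((1−f)δ)/sin δ ≈ 0.704, b = sin(fδ)/sin δ ≈ 0.315.
p = a·p₁ + b·p₂ ≈ (-0.501, 0.783, 0.369); φ = arcsin(p_z) ≈ 21.67°, λ = atan2(p_y, p_x) ≈ 122.61°.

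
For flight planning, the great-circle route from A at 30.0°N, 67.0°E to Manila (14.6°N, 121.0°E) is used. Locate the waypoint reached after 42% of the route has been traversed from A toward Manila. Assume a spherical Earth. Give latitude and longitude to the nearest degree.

From cos δ = sin φ₁ sin φ₂ + cos φ₁ cos φ₂ cos Δλ, the central angle is δ ≈ 0.904 rad (51.8°).
Interpolate at f = 0.42 with slerp weights a = sin((1−f)δ)/sin δ ≈ 0.637, b = sin(fδ)/sin δ ≈ 0.472.
p = a·p₁ + b·p₂ ≈ (-0.019, 0.899, 0.437); φ = arcsin(p_z) ≈ 25.94°, λ = atan2(p_y, p_x) ≈ 91.24°.

≈ 26°N, 91°E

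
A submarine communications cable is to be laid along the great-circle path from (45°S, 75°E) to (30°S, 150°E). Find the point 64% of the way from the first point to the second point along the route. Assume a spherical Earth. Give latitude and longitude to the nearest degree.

Write both endpoints as unit vectors p₁, p₂ with components (cos φ cos λ, cos φ sin λ, sin φ).
The central angle between the endpoints is δ = arccos(p₁·p₂) ≈ 1.033 rad (59.2°).
Interpolate at f = 0.64 with slerp weights a = sin((1−f)δ)/sin δ ≈ 0.423, b = sin(fδ)/sin δ ≈ 0.715.
p = a·p₁ + b·p₂ ≈ (-0.459, 0.599, -0.657); φ = arcsin(p_z) ≈ -41.05°, λ = atan2(p_y, p_x) ≈ 127.47°.

≈ (41°S, 127°E)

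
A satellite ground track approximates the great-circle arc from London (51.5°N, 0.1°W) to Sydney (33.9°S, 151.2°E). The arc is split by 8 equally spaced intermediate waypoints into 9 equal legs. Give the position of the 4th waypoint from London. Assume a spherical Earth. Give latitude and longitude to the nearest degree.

From cos δ = sin φ₁ sin φ₂ + cos φ₁ cos φ₂ cos Δλ, the central angle is δ ≈ 2.668 rad (152.8°).
Interpolate at f = 4/9 with slerp weights a = sin((1−f)δ)/sin δ ≈ 2.182, b = sin(fδ)/sin δ ≈ 2.030.
p = a·p₁ + b·p₂ ≈ (-0.118, 0.809, 0.575); φ = arcsin(p_z) ≈ 35.12°, λ = atan2(p_y, p_x) ≈ 98.31°.

≈ 35°N, 98°E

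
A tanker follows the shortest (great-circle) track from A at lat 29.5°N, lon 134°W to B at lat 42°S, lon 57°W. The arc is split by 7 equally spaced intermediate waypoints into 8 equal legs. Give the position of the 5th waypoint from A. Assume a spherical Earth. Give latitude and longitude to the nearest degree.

≈ lat 17°S, lon 91°W

Convert each endpoint to a unit vector on the sphere (x = cos φ cos λ, y = cos φ sin λ, z = sin φ).
The central angle between the endpoints is δ = arccos(p₁·p₂) ≈ 1.756 rad (100.6°).
Interpolate at f = 5/8 with slerp weights a = sin((1−f)δ)/sin δ ≈ 0.623, b = sin(fδ)/sin δ ≈ 0.905.
p = a·p₁ + b·p₂ ≈ (-0.010, -0.954, -0.299); φ = arcsin(p_z) ≈ -17.42°, λ = atan2(p_y, p_x) ≈ -90.59°.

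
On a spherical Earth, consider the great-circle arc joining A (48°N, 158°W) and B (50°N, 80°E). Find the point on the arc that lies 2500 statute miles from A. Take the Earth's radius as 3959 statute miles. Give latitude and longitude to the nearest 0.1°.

Write both endpoints as unit vectors p₁, p₂ with components (cos φ cos λ, cos φ sin λ, sin φ).
The central angle between the endpoints is δ = arccos(p₁·p₂) ≈ 1.222 rad (70.0°). The total great-circle distance is δ·R ≈ 1.222 × 3959 ≈ 4840 mi, so the target fraction is f = 2500/4840 ≈ 0.517.
Interpolate at f ≈ 0.517 with slerp weights a = sin((1−f)δ)/sin δ ≈ 0.593, b = sin(fδ)/sin δ ≈ 0.628.
p = a·p₁ + b·p₂ ≈ (-0.298, 0.249, 0.922); φ = arcsin(p_z) ≈ 67.17°, λ = atan2(p_y, p_x) ≈ 140.09°.

≈ (67.2°N, 140.1°E)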